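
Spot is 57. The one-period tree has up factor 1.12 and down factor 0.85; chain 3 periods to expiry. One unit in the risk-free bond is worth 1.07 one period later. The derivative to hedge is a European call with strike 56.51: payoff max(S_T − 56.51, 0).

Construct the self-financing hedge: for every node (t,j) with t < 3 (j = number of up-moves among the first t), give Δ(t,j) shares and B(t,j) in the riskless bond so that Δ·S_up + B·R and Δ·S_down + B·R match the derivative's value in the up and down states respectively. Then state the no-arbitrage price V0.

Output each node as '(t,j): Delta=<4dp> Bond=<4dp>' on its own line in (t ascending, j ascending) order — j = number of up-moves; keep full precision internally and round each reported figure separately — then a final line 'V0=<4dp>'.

The replicating-portfolio and risk-neutral prices coincide; use p* = (1.07−0.85)/(1.12−0.85) = 0.8148 for the latter.
Terminal values V(3,·): V(3,0)=0.0000, V(3,1)=0.0000, V(3,2)=4.2657, V(3,3)=23.5709
  t=2,j=0: stock 41.1825 → up 46.1244 (V=0.0000), down 35.0051 (V=0.0000). Price 0.0000; hedge Δ=0.0000, bond B=0.0000.
  t=2,j=1: stock 54.2640 → up 60.7757 (V=4.2657), down 46.1244 (V=0.0000). Price 3.2484; hedge Δ=0.2911, bond B=-12.5505.
  t=2,j=2: stock 71.5008 → up 80.0809 (V=23.5709), down 60.7757 (V=4.2657). Price 18.6877; hedge Δ=1.0000, bond B=-52.8131.
  t=1,j=0: stock 48.4500 → up 54.2640 (V=3.2484), down 41.1825 (V=0.0000). Price 2.4737; hedge Δ=0.2483, bond B=-9.5573.
  t=1,j=1: stock 63.8400 → up 71.5008 (V=18.6877), down 54.2640 (V=3.2484). Price 14.7931; hedge Δ=0.8957, bond B=-42.3898.
  t=0,j=0: stock 57.0000 → up 63.8400 (V=14.7931), down 48.4500 (V=2.4737). Price 11.6932; hedge Δ=0.8005, bond B=-33.9343.
Each (Δ,B) replicates both successor values, so the strategy is self-financing and V0 is arbitrage-free.

(0,0): Delta=0.8005 Bond=-33.9343
(1,0): Delta=0.2483 Bond=-9.5573
(1,1): Delta=0.8957 Bond=-42.3898
(2,0): Delta=0.0000 Bond=0.0000
(2,1): Delta=0.2911 Bond=-12.5505
(2,2): Delta=1.0000 Bond=-52.8131
V0=11.6932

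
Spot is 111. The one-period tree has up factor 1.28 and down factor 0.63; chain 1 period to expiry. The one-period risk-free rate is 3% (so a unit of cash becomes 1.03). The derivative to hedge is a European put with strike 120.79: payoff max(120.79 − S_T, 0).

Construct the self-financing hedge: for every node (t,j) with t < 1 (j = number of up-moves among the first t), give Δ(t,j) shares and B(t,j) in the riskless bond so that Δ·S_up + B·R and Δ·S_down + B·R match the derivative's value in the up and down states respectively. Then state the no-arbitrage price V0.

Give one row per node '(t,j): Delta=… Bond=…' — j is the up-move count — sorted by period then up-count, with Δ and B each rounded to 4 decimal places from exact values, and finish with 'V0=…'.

(0,0): Delta=-0.7049 Bond=97.2379
V0=18.9918

The replicating-portfolio and risk-neutral prices coincide; use p* = (1.03−0.63)/(1.28−0.63) = 0.6154 for the latter.
Terminal payoffs: V(1,0)=50.8600, V(1,1)=0.0000
(0,0): S=111.0000. Δ = (V_up−V_dn)/(S_up−S_dn) = (0.0000−50.8600)/(142.0800−69.9300) = -0.7049. V = [p*·0.0000 + (1−p*)·50.8600]/1.03 = 18.9918. B = V − Δ·S = 97.2379.
The time-0 hedge costs 18.9918, which is the no-arbitrage price.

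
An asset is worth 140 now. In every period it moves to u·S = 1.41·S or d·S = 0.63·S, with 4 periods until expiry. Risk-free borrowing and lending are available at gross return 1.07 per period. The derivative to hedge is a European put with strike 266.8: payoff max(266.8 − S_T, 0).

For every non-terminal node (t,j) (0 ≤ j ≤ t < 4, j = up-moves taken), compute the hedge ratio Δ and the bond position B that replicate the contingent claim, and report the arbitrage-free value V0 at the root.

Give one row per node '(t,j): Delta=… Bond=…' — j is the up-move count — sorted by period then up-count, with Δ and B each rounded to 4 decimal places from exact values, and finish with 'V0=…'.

(0,0): Delta=-0.6155 Bond=171.8452
(1,0): Delta=-1.0000 Bond=217.7883
(1,1): Delta=-0.4827 Bond=157.6681
(2,0): Delta=-1.0000 Bond=233.0335
(2,1): Delta=-1.0000 Bond=233.0335
(2,2): Delta=-0.3041 Bond=118.9965
(3,0): Delta=-1.0000 Bond=249.3458
(3,1): Delta=-1.0000 Bond=249.3458
(3,2): Delta=-1.0000 Bond=249.3458
(3,3): Delta=-0.0639 Bond=33.0384
V0=85.6768

Since d<R<u, set p* = (R−d)/(u−d) = 0.5641; price each node as the discounted p*-expectation of its children.
Payoff layer (t=4): V(4,0)=244.7459, V(4,1)=217.4407, V(4,2)=156.3292, V(4,3)=19.5559, V(4,4)=0.0000
Node (3,0) S=35.0066: V=(p*·217.4407+(1−p*)·244.7459)/1.07=214.3392; Δ=(217.4407−244.7459)/(49.3593−22.0541)=-1.0000; B=V−Δ·S=249.3458
Node (3,1) S=78.3481: V=(p*·156.3292+(1−p*)·217.4407)/1.07=170.9977; Δ=(156.3292−217.4407)/(110.4708−49.3593)=-1.0000; B=V−Δ·S=249.3458
Node (3,2) S=175.3504: V=(p*·19.5559+(1−p*)·156.3292)/1.07=73.9954; Δ=(19.5559−156.3292)/(247.2441−110.4708)=-1.0000; B=V−Δ·S=249.3458
Node (3,3) S=392.4509: V=(p*·0.0000+(1−p*)·19.5559)/1.07=7.9667; Δ=(0.0000−19.5559)/(553.3558−247.2441)=-0.0639; B=V−Δ·S=33.0384
Node (2,0) S=55.5660: V=(p*·170.9977+(1−p*)·214.3392)/1.07=177.4675; Δ=(170.9977−214.3392)/(78.3481−35.0066)=-1.0000; B=V−Δ·S=233.0335
Node (2,1) S=124.3620: V=(p*·73.9954+(1−p*)·170.9977)/1.07=108.6715; Δ=(73.9954−170.9977)/(175.3504−78.3481)=-1.0000; B=V−Δ·S=233.0335
Node (2,2) S=278.3340: V=(p*·7.9667+(1−p*)·73.9954)/1.07=34.3443; Δ=(7.9667−73.9954)/(392.4509−175.3504)=-0.3041; B=V−Δ·S=118.9965
Node (1,0) S=88.2000: V=(p*·108.6715+(1−p*)·177.4675)/1.07=129.5883; Δ=(108.6715−177.4675)/(124.3620−55.5660)=-1.0000; B=V−Δ·S=217.7883
Node (1,1) S=197.4000: V=(p*·34.3443+(1−p*)·108.6715)/1.07=62.3769; Δ=(34.3443−108.6715)/(278.3340−124.3620)=-0.4827; B=V−Δ·S=157.6681
Node (0,0) S=140.0000: V=(p*·62.3769+(1−p*)·129.5883)/1.07=85.6768; Δ=(62.3769−129.5883)/(197.4000−88.2000)=-0.6155; B=V−Δ·S=171.8452
Root portfolio cost Δ·140+B reproduces V0=85.6768.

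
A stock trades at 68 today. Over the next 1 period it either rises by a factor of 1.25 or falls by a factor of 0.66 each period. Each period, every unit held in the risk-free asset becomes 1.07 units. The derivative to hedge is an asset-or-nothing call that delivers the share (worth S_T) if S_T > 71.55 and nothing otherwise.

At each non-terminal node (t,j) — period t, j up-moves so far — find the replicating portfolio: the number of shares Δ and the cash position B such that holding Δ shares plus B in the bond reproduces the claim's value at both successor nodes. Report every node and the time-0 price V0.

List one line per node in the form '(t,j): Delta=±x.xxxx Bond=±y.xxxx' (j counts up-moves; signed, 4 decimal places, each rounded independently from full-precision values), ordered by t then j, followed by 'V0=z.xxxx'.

Risk-neutral probability p* = (R−d)/(u−d) = (1.07−0.66)/(1.25−0.66) = 0.6949.
Terminal values V(1,·): V(1,0)=0.0000, V(1,1)=85.0000
Node (0,0) S=68.0000: V=(p*·85.0000+(1−p*)·0.0000)/1.07=55.2035; Δ=(85.0000−0.0000)/(85.0000−44.8800)=2.1186; B=V−Δ·S=-88.8642
Root portfolio cost Δ·68+B reproduces V0=55.2035.

(0,0): Delta=2.1186 Bond=-88.8642
V0=55.2035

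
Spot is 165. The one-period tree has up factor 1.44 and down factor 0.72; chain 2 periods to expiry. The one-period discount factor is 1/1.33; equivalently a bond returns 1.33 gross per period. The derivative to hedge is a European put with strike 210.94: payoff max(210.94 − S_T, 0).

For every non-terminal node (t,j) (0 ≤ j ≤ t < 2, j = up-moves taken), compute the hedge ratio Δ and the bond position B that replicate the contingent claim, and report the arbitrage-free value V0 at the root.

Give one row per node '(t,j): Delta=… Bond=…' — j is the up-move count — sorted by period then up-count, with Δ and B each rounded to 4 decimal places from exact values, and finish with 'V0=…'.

(0,0): Delta=-0.2965 Bond=56.4085
(1,0): Delta=-1.0000 Bond=158.6015
(1,1): Delta=-0.2330 Bond=59.9519
V0=7.4893

Since d<R<u, set p* = (R−d)/(u−d) = 0.8472; price each node as the discounted p*-expectation of its children.
Payoff layer (t=2): V(2,0)=125.4040, V(2,1)=39.8680, V(2,2)=0.0000
  t=1,j=0: stock 118.8000 → up 171.0720 (V=39.8680), down 85.5360 (V=125.4040). Price 39.8015; hedge Δ=-1.0000, bond B=158.6015.
  t=1,j=1: stock 237.6000 → up 342.1440 (V=0.0000), down 171.0720 (V=39.8680). Price 4.5797; hedge Δ=-0.2330, bond B=59.9519.
  t=0,j=0: stock 165.0000 → up 237.6000 (V=4.5797), down 118.8000 (V=39.8015). Price 7.4893; hedge Δ=-0.2965, bond B=56.4085.
Self-financing check: at every node Δ·S+B equals the discounted successor values.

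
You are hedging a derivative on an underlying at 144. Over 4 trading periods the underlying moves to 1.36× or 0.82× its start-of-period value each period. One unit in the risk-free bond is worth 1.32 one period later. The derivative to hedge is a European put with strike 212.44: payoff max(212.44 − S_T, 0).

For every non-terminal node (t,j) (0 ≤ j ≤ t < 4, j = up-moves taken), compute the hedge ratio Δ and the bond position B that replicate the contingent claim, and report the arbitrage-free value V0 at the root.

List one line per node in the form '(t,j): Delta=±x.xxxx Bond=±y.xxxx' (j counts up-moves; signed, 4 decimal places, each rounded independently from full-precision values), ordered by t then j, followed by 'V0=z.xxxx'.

The replicating-portfolio and risk-neutral prices coincide; use p* = (1.32−0.82)/(1.36−0.82) = 0.9259 for the latter.
At expiry t=4: V(4,0)=147.3345, V(4,1)=104.4601, V(4,2)=33.3514, V(4,3)=0.0000, V(4,4)=0.0000
(3,0): S=79.3970. Δ = (V_up−V_dn)/(S_up−S_dn) = (104.4601−147.3345)/(107.9799−65.1055) = -1.0000. V = [p*·104.4601 + (1−p*)·147.3345]/1.32 = 81.5424. B = V − Δ·S = 160.9394.
(3,1): S=131.6828. Δ = (V_up−V_dn)/(S_up−S_dn) = (33.3514−104.4601)/(179.0886−107.9799) = -1.0000. V = [p*·33.3514 + (1−p*)·104.4601]/1.32 = 29.2566. B = V − Δ·S = 160.9394.
(3,2): S=218.4008. Δ = (V_up−V_dn)/(S_up−S_dn) = (0.0000−33.3514)/(297.0250−179.0886) = -0.2828. V = [p*·0.0000 + (1−p*)·33.3514]/1.32 = 1.8716. B = V − Δ·S = 63.6334.
(3,3): S=362.2257. Δ = (V_up−V_dn)/(S_up−S_dn) = (0.0000−0.0000)/(492.6269−297.0250) = 0.0000. V = [p*·0.0000 + (1−p*)·0.0000]/1.32 = 0.0000. B = V − Δ·S = 0.0000.
(2,0): S=96.8256. Δ = (V_up−V_dn)/(S_up−S_dn) = (29.2566−81.5424)/(131.6828−79.3970) = -1.0000. V = [p*·29.2566 + (1−p*)·81.5424]/1.32 = 25.0982. B = V − Δ·S = 121.9238.
(2,1): S=160.5888. Δ = (V_up−V_dn)/(S_up−S_dn) = (1.8716−29.2566)/(218.4008−131.6828) = -0.3158. V = [p*·1.8716 + (1−p*)·29.2566]/1.32 = 2.9546. B = V − Δ·S = 53.6676.
(2,2): S=266.3424. Δ = (V_up−V_dn)/(S_up−S_dn) = (0.0000−1.8716)/(362.2257−218.4008) = -0.0130. V = [p*·0.0000 + (1−p*)·1.8716]/1.32 = 0.1050. B = V − Δ·S = 3.5709.
(1,0): S=118.0800. Δ = (V_up−V_dn)/(S_up−S_dn) = (2.9546−25.0982)/(160.5888−96.8256) = -0.3473. V = [p*·2.9546 + (1−p*)·25.0982]/1.32 = 3.4810. B = V − Δ·S = 44.4876.
(1,1): S=195.8400. Δ = (V_up−V_dn)/(S_up−S_dn) = (0.1050−2.9546)/(266.3424−160.5888) = -0.0269. V = [p*·0.1050 + (1−p*)·2.9546]/1.32 = 0.2395. B = V − Δ·S = 5.5165.
(0,0): S=144.0000. Δ = (V_up−V_dn)/(S_up−S_dn) = (0.2395−3.4810)/(195.8400−118.0800) = -0.0417. V = [p*·0.2395 + (1−p*)·3.4810]/1.32 = 0.3633. B = V − Δ·S = 6.3661.
Check: Δ(0,0)·S0 + B(0,0) = 0.3633 = V0.

(0,0): Delta=-0.0417 Bond=6.3661
(1,0): Delta=-0.3473 Bond=44.4876
(1,1): Delta=-0.0269 Bond=5.5165
(2,0): Delta=-1.0000 Bond=121.9238
(2,1): Delta=-0.3158 Bond=53.6676
(2,2): Delta=-0.0130 Bond=3.5709
(3,0): Delta=-1.0000 Bond=160.9394
(3,1): Delta=-1.0000 Bond=160.9394
(3,2): Delta=-0.2828 Bond=63.6334
(3,3): Delta=0.0000 Bond=0.0000
V0=0.3633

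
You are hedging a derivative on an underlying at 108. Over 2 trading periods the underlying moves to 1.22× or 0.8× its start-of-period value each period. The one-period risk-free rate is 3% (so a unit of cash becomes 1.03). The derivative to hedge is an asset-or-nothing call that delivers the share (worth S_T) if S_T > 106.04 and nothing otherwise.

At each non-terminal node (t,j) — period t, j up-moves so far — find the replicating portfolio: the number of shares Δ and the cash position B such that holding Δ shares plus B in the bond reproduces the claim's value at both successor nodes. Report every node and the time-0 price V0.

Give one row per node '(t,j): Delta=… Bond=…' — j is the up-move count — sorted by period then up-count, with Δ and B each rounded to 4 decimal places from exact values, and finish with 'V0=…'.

(0,0): Delta=1.8841 Bond=-158.0477
(1,0): Delta=0.0000 Bond=0.0000
(1,1): Delta=2.9048 Bond=-297.2671
V0=45.4387

No-arbitrage ⇒ martingale measure with p* = (R−d)/(u−d) = 0.5476.
Terminal values V(2,·): V(2,0)=0.0000, V(2,1)=0.0000, V(2,2)=160.7472
(1,0): S=86.4000. Δ = (V_up−V_dn)/(S_up−S_dn) = (0.0000−0.0000)/(105.4080−69.1200) = 0.0000. V = [p*·0.0000 + (1−p*)·0.0000]/1.03 = 0.0000. B = V − Δ·S = 0.0000.
(1,1): S=131.7600. Δ = (V_up−V_dn)/(S_up−S_dn) = (160.7472−0.0000)/(160.7472−105.4080) = 2.9048. V = [p*·160.7472 + (1−p*)·0.0000]/1.03 = 85.4643. B = V − Δ·S = -297.2671.
(0,0): S=108.0000. Δ = (V_up−V_dn)/(S_up−S_dn) = (85.4643−0.0000)/(131.7600−86.4000) = 1.8841. V = [p*·85.4643 + (1−p*)·0.0000]/1.03 = 45.4387. B = V − Δ·S = -158.0477.
Self-financing check: at every node Δ·S+B equals the discounted successor values.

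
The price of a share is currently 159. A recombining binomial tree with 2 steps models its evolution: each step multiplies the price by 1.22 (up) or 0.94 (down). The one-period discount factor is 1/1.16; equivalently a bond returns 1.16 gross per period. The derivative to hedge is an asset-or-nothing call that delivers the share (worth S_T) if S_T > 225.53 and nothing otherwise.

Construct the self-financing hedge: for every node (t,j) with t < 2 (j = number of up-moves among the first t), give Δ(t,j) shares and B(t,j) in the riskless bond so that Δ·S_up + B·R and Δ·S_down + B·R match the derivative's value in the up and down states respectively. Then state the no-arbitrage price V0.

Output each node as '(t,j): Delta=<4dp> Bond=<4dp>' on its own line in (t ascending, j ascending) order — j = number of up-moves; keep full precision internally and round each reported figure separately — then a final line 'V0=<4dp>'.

(0,0): Delta=3.6005 Bond=-463.9117
(1,0): Delta=0.0000 Bond=0.0000
(1,1): Delta=4.3571 Bond=-684.9023
V0=108.5751

The replicating-portfolio and risk-neutral prices coincide; use p* = (1.16−0.94)/(1.22−0.94) = 0.7857 for the latter.
Terminal values V(2,·): V(2,0)=0.0000, V(2,1)=0.0000, V(2,2)=236.6556
(1,0): S=149.4600. Δ = (V_up−V_dn)/(S_up−S_dn) = (0.0000−0.0000)/(182.3412−140.4924) = 0.0000. V = [p*·0.0000 + (1−p*)·0.0000]/1.16 = 0.0000. B = V − Δ·S = 0.0000.
(1,1): S=193.9800. Δ = (V_up−V_dn)/(S_up−S_dn) = (236.6556−0.0000)/(236.6556−182.3412) = 4.3571. V = [p*·236.6556 + (1−p*)·0.0000]/1.16 = 160.2963. B = V − Δ·S = -684.9023.
(0,0): S=159.0000. Δ = (V_up−V_dn)/(S_up−S_dn) = (160.2963−0.0000)/(193.9800−149.4600) = 3.6005. V = [p*·160.2963 + (1−p*)·0.0000]/1.16 = 108.5751. B = V − Δ·S = -463.9117.
Root portfolio cost Δ·159+B reproduces V0=108.5751.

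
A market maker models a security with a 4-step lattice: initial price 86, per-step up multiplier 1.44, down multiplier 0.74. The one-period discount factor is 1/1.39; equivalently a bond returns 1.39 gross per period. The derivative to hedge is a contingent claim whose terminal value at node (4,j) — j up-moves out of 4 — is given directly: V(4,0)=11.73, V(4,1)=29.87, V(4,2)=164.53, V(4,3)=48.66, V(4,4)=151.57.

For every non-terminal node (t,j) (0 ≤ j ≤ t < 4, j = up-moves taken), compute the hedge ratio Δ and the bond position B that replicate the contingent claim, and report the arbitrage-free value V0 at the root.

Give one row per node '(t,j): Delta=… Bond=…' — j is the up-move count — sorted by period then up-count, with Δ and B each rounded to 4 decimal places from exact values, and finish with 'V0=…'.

Under the risk-neutral measure, an up-move has probability p* = (R−d)/(u−d) = 0.9286 and values discount at R = 1.39.
Terminal payoffs: V(4,0)=11.7300, V(4,1)=29.8700, V(4,2)=164.5300, V(4,3)=48.6600, V(4,4)=151.5700
Node (3,0) S=34.8493: V=(p*·29.8700+(1−p*)·11.7300)/1.39=20.5570; Δ=(29.8700−11.7300)/(50.1829−25.7885)=0.7436; B=V−Δ·S=-5.3572
Node (3,1) S=67.8148: V=(p*·164.5300+(1−p*)·29.8700)/1.39=111.4471; Δ=(164.5300−29.8700)/(97.6533−50.1829)=2.8367; B=V−Δ·S=-80.9244
Node (3,2) S=131.9639: V=(p*·48.6600+(1−p*)·164.5300)/1.39=40.9615; Δ=(48.6600−164.5300)/(190.0280−97.6533)=-1.2543; B=V−Δ·S=206.4900
Node (3,3) S=256.7946: V=(p*·151.5700+(1−p*)·48.6600)/1.39=103.7549; Δ=(151.5700−48.6600)/(369.7843−190.0280)=0.5725; B=V−Δ·S=-43.2594
Node (2,0) S=47.0936: V=(p*·111.4471+(1−p*)·20.5570)/1.39=75.5071; Δ=(111.4471−20.5570)/(67.8148−34.8493)=2.7571; B=V−Δ·S=-54.3358
Node (2,1) S=91.6416: V=(p*·40.9615+(1−p*)·111.4471)/1.39=33.0908; Δ=(40.9615−111.4471)/(131.9639−67.8148)=-1.0988; B=V−Δ·S=133.7845
Node (2,2) S=178.3296: V=(p*·103.7549+(1−p*)·40.9615)/1.39=71.4170; Δ=(103.7549−40.9615)/(256.7946−131.9639)=0.5030; B=V−Δ·S=-18.2879
Node (1,0) S=63.6400: V=(p*·33.0908+(1−p*)·75.5071)/1.39=25.9860; Δ=(33.0908−75.5071)/(91.6416−47.0936)=-0.9522; B=V−Δ·S=86.5808
Node (1,1) S=123.8400: V=(p*·71.4170+(1−p*)·33.0908)/1.39=49.4097; Δ=(71.4170−33.0908)/(178.3296−91.6416)=0.4421; B=V−Δ·S=-5.3421
Node (0,0) S=86.0000: V=(p*·49.4097+(1−p*)·25.9860)/1.39=34.3428; Δ=(49.4097−25.9860)/(123.8400−63.6400)=0.3891; B=V−Δ·S=0.8804
Root portfolio cost Δ·86+B reproduces V0=34.3428.

(0,0): Delta=0.3891 Bond=0.8804
(1,0): Delta=-0.9522 Bond=86.5808
(1,1): Delta=0.4421 Bond=-5.3421
(2,0): Delta=2.7571 Bond=-54.3358
(2,1): Delta=-1.0988 Bond=133.7845
(2,2): Delta=0.5030 Bond=-18.2879
(3,0): Delta=0.7436 Bond=-5.3572
(3,1): Delta=2.8367 Bond=-80.9244
(3,2): Delta=-1.2543 Bond=206.4900
(3,3): Delta=0.5725 Bond=-43.2594
V0=34.3428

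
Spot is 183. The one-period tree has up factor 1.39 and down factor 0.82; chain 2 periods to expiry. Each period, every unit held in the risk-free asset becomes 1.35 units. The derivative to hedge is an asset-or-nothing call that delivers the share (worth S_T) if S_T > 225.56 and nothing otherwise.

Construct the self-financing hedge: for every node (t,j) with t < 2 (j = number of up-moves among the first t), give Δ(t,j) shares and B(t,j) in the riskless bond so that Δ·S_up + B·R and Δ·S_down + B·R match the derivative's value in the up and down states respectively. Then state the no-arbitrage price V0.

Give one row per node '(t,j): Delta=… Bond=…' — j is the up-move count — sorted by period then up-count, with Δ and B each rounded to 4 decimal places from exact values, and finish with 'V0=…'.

Under the risk-neutral measure, an up-move has probability p* = (R−d)/(u−d) = 0.9298 and values discount at R = 1.35.
Payoff layer (t=2): V(2,0)=0.0000, V(2,1)=0.0000, V(2,2)=353.5743
Node (1,0) S=150.0600: V=(p*·0.0000+(1−p*)·0.0000)/1.35=0.0000; Δ=(0.0000−0.0000)/(208.5834−123.0492)=0.0000; B=V−Δ·S=0.0000
Node (1,1) S=254.3700: V=(p*·353.5743+(1−p*)·0.0000)/1.35=243.5275; Δ=(353.5743−0.0000)/(353.5743−208.5834)=2.4386; B=V−Δ·S=-376.7783
Node (0,0) S=183.0000: V=(p*·243.5275+(1−p*)·0.0000)/1.35=167.7317; Δ=(243.5275−0.0000)/(254.3700−150.0600)=2.3347; B=V−Δ·S=-259.5094
Root portfolio cost Δ·183+B reproduces V0=167.7317.

(0,0): Delta=2.3347 Bond=-259.5094
(1,0): Delta=0.0000 Bond=0.0000
(1,1): Delta=2.4386 Bond=-376.7783
V0=167.7317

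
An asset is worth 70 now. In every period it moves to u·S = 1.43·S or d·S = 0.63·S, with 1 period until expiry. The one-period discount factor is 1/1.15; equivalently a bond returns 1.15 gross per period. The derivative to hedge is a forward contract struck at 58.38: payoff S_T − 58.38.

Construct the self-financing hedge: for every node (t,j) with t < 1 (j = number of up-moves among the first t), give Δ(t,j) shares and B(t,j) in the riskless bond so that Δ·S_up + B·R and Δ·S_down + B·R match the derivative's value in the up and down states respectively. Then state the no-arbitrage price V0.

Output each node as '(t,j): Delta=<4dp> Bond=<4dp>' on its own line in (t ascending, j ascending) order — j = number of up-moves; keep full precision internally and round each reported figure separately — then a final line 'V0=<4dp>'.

(0,0): Delta=1.0000 Bond=-50.7652
V0=19.2348

No-arbitrage ⇒ martingale measure with p* = (R−d)/(u−d) = 0.6500.
Payoff layer (t=1): V(1,0)=-14.2800, V(1,1)=41.7200
(0,0): S=70.0000. Δ = (V_up−V_dn)/(S_up−S_dn) = (41.7200−-14.2800)/(100.1000−44.1000) = 1.0000. V = [p*·41.7200 + (1−p*)·-14.2800]/1.15 = 19.2348. B = V − Δ·S = -50.7652.
Self-financing check: at every node Δ·S+B equals the discounted successor values.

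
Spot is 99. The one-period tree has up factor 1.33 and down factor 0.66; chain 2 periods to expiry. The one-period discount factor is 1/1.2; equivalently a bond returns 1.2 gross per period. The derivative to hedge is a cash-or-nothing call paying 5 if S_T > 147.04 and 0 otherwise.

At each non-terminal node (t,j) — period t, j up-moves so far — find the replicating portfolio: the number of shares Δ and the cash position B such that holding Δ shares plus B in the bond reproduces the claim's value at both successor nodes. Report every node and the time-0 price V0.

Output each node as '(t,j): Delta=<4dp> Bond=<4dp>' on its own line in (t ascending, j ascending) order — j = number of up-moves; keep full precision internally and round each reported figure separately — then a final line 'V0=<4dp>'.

Since d<R<u, set p* = (R−d)/(u−d) = 0.8060; price each node as the discounted p*-expectation of its children.
Terminal values V(2,·): V(2,0)=0.0000, V(2,1)=0.0000, V(2,2)=5.0000
(1,0): S=65.3400. Δ = (V_up−V_dn)/(S_up−S_dn) = (0.0000−0.0000)/(86.9022−43.1244) = 0.0000. V = [p*·0.0000 + (1−p*)·0.0000]/1.2 = 0.0000. B = V − Δ·S = 0.0000.
(1,1): S=131.6700. Δ = (V_up−V_dn)/(S_up−S_dn) = (5.0000−0.0000)/(175.1211−86.9022) = 0.0567. V = [p*·5.0000 + (1−p*)·0.0000]/1.2 = 3.3582. B = V − Δ·S = -4.1045.
(0,0): S=99.0000. Δ = (V_up−V_dn)/(S_up−S_dn) = (3.3582−0.0000)/(131.6700−65.3400) = 0.0506. V = [p*·3.3582 + (1−p*)·0.0000]/1.2 = 2.2555. B = V − Δ·S = -2.7567.
Each (Δ,B) replicates both successor values, so the strategy is self-financing and V0 is arbitrage-free.

(0,0): Delta=0.0506 Bond=-2.7567
(1,0): Delta=0.0000 Bond=0.0000
(1,1): Delta=0.0567 Bond=-4.1045
V0=2.2555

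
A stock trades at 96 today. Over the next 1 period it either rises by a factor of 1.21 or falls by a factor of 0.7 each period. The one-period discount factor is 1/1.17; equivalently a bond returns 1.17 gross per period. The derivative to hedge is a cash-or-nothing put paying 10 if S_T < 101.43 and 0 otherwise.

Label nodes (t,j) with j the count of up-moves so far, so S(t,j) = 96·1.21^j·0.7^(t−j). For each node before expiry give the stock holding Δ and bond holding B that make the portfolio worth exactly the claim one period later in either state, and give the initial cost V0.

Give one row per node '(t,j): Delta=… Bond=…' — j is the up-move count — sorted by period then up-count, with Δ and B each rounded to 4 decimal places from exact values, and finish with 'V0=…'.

Since d<R<u, set p* = (R−d)/(u−d) = 0.9216; price each node as the discounted p*-expectation of its children.
Terminal payoffs: V(1,0)=10.0000, V(1,1)=0.0000
Node (0,0) S=96.0000: V=(p*·0.0000+(1−p*)·10.0000)/1.17=0.6704; Δ=(0.0000−10.0000)/(116.1600−67.2000)=-0.2042; B=V−Δ·S=20.2782
The time-0 hedge costs 0.6704, which is the no-arbitrage price.

(0,0): Delta=-0.2042 Bond=20.2782
V0=0.6704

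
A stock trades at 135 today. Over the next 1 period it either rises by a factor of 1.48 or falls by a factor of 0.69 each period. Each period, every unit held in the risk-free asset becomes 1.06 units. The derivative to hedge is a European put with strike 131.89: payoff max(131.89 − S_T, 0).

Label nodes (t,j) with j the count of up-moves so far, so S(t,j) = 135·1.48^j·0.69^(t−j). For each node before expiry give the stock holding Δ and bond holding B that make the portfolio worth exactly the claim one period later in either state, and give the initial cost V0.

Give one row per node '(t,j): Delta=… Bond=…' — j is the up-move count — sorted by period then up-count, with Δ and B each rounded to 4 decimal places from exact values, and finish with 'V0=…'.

(0,0): Delta=-0.3632 Bond=68.4681
V0=19.4301

Under the risk-neutral measure, an up-move has probability p* = (R−d)/(u−d) = 0.4684 and values discount at R = 1.06.
Payoff layer (t=1): V(1,0)=38.7400, V(1,1)=0.0000
  t=0,j=0: stock 135.0000 → up 199.8000 (V=0.0000), down 93.1500 (V=38.7400). Price 19.4301; hedge Δ=-0.3632, bond B=68.4681.
Each (Δ,B) replicates both successor values, so the strategy is self-financing and V0 is arbitrage-free.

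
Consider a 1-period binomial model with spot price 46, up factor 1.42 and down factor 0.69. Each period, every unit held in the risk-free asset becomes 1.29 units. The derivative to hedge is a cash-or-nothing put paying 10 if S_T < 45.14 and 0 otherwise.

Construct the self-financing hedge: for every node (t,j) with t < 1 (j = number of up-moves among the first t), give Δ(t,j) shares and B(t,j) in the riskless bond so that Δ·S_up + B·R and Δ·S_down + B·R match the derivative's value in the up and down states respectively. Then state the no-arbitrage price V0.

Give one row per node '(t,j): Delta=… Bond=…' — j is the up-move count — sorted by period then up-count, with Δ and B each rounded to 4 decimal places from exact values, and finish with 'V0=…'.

(0,0): Delta=-0.2978 Bond=15.0791
V0=1.3805

Since d<R<u, set p* = (R−d)/(u−d) = 0.8219; price each node as the discounted p*-expectation of its children.
Terminal payoffs: V(1,0)=10.0000, V(1,1)=0.0000
(0,0): S=46.0000. Δ = (V_up−V_dn)/(S_up−S_dn) = (0.0000−10.0000)/(65.3200−31.7400) = -0.2978. V = [p*·0.0000 + (1−p*)·10.0000]/1.29 = 1.3805. B = V − Δ·S = 15.0791.
Self-financing check: at every node Δ·S+B equals the discounted successor values.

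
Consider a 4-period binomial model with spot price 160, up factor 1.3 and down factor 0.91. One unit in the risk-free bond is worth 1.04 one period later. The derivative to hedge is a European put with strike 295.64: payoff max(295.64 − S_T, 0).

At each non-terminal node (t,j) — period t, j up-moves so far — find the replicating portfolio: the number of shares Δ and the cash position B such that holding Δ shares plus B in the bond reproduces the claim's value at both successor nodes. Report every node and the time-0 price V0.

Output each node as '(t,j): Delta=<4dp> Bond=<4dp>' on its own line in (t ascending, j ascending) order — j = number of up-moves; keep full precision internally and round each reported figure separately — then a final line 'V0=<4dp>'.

(0,0): Delta=-0.8509 Bond=232.6092
(1,0): Delta=-0.9561 Bond=257.2353
(1,1): Delta=-0.7036 Bond=211.2700
(2,0): Delta=-1.0000 Bond=273.3358
(2,1): Delta=-0.8947 Bond=255.9025
(2,2): Delta=-0.4360 Bond=147.3573
(3,0): Delta=-1.0000 Bond=284.2692
(3,1): Delta=-1.0000 Bond=284.2692
(3,2): Delta=-0.7474 Bond=229.8774
(3,3): Delta=0.0000 Bond=0.0000
V0=96.4636

Risk-neutral probability p* = (R−d)/(u−d) = (1.04−0.91)/(1.3−0.91) = 0.3333.
Terminal values V(4,·): V(4,0)=185.9201, V(4,1)=138.8972, V(4,2)=71.7218, V(4,3)=0.0000, V(4,4)=0.0000
(3,0): S=120.5714. Δ = (V_up−V_dn)/(S_up−S_dn) = (138.8972−185.9201)/(156.7428−109.7199) = -1.0000. V = [p*·138.8972 + (1−p*)·185.9201]/1.04 = 163.6979. B = V − Δ·S = 284.2692.
(3,1): S=172.2448. Δ = (V_up−V_dn)/(S_up−S_dn) = (71.7218−138.8972)/(223.9182−156.7428) = -1.0000. V = [p*·71.7218 + (1−p*)·138.8972]/1.04 = 112.0244. B = V − Δ·S = 284.2692.
(3,2): S=246.0640. Δ = (V_up−V_dn)/(S_up−S_dn) = (0.0000−71.7218)/(319.8832−223.9182) = -0.7474. V = [p*·0.0000 + (1−p*)·71.7218]/1.04 = 45.9755. B = V − Δ·S = 229.8774.
(3,3): S=351.5200. Δ = (V_up−V_dn)/(S_up−S_dn) = (0.0000−0.0000)/(456.9760−319.8832) = 0.0000. V = [p*·0.0000 + (1−p*)·0.0000]/1.04 = 0.0000. B = V − Δ·S = 0.0000.
(2,0): S=132.4960. Δ = (V_up−V_dn)/(S_up−S_dn) = (112.0244−163.6979)/(172.2448−120.5714) = -1.0000. V = [p*·112.0244 + (1−p*)·163.6979]/1.04 = 140.8398. B = V − Δ·S = 273.3358.
(2,1): S=189.2800. Δ = (V_up−V_dn)/(S_up−S_dn) = (45.9755−112.0244)/(246.0640−172.2448) = -0.8947. V = [p*·45.9755 + (1−p*)·112.0244]/1.04 = 86.5463. B = V − Δ·S = 255.9025.
(2,2): S=270.4000. Δ = (V_up−V_dn)/(S_up−S_dn) = (0.0000−45.9755)/(351.5200−246.0640) = -0.4360. V = [p*·0.0000 + (1−p*)·45.9755]/1.04 = 29.4715. B = V − Δ·S = 147.3573.
(1,0): S=145.6000. Δ = (V_up−V_dn)/(S_up−S_dn) = (86.5463−140.8398)/(189.2800−132.4960) = -0.9561. V = [p*·86.5463 + (1−p*)·140.8398]/1.04 = 118.0211. B = V − Δ·S = 257.2353.
(1,1): S=208.0000. Δ = (V_up−V_dn)/(S_up−S_dn) = (29.4715−86.5463)/(270.4000−189.2800) = -0.7036. V = [p*·29.4715 + (1−p*)·86.5463]/1.04 = 64.9244. B = V − Δ·S = 211.2700.
(0,0): S=160.0000. Δ = (V_up−V_dn)/(S_up−S_dn) = (64.9244−118.0211)/(208.0000−145.6000) = -0.8509. V = [p*·64.9244 + (1−p*)·118.0211]/1.04 = 96.4636. B = V − Δ·S = 232.6092.
Each (Δ,B) replicates both successor values, so the strategy is self-financing and V0 is arbitrage-free.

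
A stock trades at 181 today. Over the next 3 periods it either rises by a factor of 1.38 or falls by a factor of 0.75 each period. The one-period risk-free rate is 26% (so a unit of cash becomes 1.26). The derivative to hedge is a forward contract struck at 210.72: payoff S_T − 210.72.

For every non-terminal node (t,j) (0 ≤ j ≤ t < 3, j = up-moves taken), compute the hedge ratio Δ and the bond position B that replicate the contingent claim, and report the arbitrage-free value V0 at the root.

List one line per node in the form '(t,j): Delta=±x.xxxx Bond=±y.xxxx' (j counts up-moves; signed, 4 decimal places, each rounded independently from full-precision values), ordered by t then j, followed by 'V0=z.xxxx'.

(0,0): Delta=1.0000 Bond=-105.3402
(1,0): Delta=1.0000 Bond=-132.7286
(1,1): Delta=1.0000 Bond=-132.7286
(2,0): Delta=1.0000 Bond=-167.2381
(2,1): Delta=1.0000 Bond=-167.2381
(2,2): Delta=1.0000 Bond=-167.2381
V0=75.6598

No-arbitrage ⇒ martingale measure with p* = (R−d)/(u−d) = 0.8095.
Terminal payoffs: V(3,0)=-134.3606, V(3,1)=-70.2188, V(3,2)=47.8023, V(3,3)=264.9610
(2,0): S=101.8125. Δ = (V_up−V_dn)/(S_up−S_dn) = (-70.2188−-134.3606)/(140.5012−76.3594) = 1.0000. V = [p*·-70.2188 + (1−p*)·-134.3606]/1.26 = -65.4256. B = V − Δ·S = -167.2381.
(2,1): S=187.3350. Δ = (V_up−V_dn)/(S_up−S_dn) = (47.8023−-70.2188)/(258.5223−140.5012) = 1.0000. V = [p*·47.8023 + (1−p*)·-70.2188]/1.26 = 20.0969. B = V − Δ·S = -167.2381.
(2,2): S=344.6964. Δ = (V_up−V_dn)/(S_up−S_dn) = (264.9610−47.8023)/(475.6810−258.5223) = 1.0000. V = [p*·264.9610 + (1−p*)·47.8023]/1.26 = 177.4583. B = V − Δ·S = -167.2381.
(1,0): S=135.7500. Δ = (V_up−V_dn)/(S_up−S_dn) = (20.0969−-65.4256)/(187.3350−101.8125) = 1.0000. V = [p*·20.0969 + (1−p*)·-65.4256]/1.26 = 3.0214. B = V − Δ·S = -132.7286.
(1,1): S=249.7800. Δ = (V_up−V_dn)/(S_up−S_dn) = (177.4583−20.0969)/(344.6964−187.3350) = 1.0000. V = [p*·177.4583 + (1−p*)·20.0969]/1.26 = 117.0514. B = V − Δ·S = -132.7286.
(0,0): S=181.0000. Δ = (V_up−V_dn)/(S_up−S_dn) = (117.0514−3.0214)/(249.7800−135.7500) = 1.0000. V = [p*·117.0514 + (1−p*)·3.0214]/1.26 = 75.6598. B = V − Δ·S = -105.3402.
The time-0 hedge costs 75.6598, which is the no-arbitrage price.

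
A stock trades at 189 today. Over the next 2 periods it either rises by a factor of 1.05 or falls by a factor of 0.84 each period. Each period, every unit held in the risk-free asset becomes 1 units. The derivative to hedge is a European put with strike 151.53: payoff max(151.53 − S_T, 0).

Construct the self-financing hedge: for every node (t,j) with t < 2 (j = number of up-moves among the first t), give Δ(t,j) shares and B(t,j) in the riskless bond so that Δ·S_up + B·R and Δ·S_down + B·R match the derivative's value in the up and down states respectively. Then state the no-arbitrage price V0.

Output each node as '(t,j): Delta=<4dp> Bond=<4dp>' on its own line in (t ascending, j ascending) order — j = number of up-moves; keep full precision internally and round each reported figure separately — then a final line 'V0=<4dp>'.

No-arbitrage ⇒ martingale measure with p* = (R−d)/(u−d) = 0.7619.
Terminal payoffs: V(2,0)=18.1716, V(2,1)=0.0000, V(2,2)=0.0000
(1,0): S=158.7600. Δ = (V_up−V_dn)/(S_up−S_dn) = (0.0000−18.1716)/(166.6980−133.3584) = -0.5450. V = [p*·0.0000 + (1−p*)·18.1716]/1 = 4.3266. B = V − Δ·S = 90.8580.
(1,1): S=198.4500. Δ = (V_up−V_dn)/(S_up−S_dn) = (0.0000−0.0000)/(208.3725−166.6980) = 0.0000. V = [p*·0.0000 + (1−p*)·0.0000]/1 = 0.0000. B = V − Δ·S = 0.0000.
(0,0): S=189.0000. Δ = (V_up−V_dn)/(S_up−S_dn) = (0.0000−4.3266)/(198.4500−158.7600) = -0.1090. V = [p*·0.0000 + (1−p*)·4.3266]/1 = 1.0301. B = V − Δ·S = 21.6329.
The time-0 hedge costs 1.0301, which is the no-arbitrage price.

(0,0): Delta=-0.1090 Bond=21.6329
(1,0): Delta=-0.5450 Bond=90.8580
(1,1): Delta=0.0000 Bond=0.0000
V0=1.0301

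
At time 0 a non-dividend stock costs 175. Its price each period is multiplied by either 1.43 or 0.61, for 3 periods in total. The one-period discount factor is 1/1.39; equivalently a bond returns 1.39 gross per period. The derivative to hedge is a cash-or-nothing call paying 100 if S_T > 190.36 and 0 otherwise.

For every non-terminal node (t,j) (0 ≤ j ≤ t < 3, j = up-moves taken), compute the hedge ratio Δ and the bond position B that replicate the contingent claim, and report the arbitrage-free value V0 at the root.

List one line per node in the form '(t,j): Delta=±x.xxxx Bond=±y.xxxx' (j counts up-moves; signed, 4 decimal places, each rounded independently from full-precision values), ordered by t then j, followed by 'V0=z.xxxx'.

The replicating-portfolio and risk-neutral prices coincide; use p* = (1.39−0.61)/(1.43−0.61) = 0.9512 for the latter.
Terminal payoffs: V(3,0)=0.0000, V(3,1)=0.0000, V(3,2)=100.0000, V(3,3)=100.0000
(2,0): S=65.1175. Δ = (V_up−V_dn)/(S_up−S_dn) = (0.0000−0.0000)/(93.1180−39.7217) = 0.0000. V = [p*·0.0000 + (1−p*)·0.0000]/1.39 = 0.0000. B = V − Δ·S = 0.0000.
(2,1): S=152.6525. Δ = (V_up−V_dn)/(S_up−S_dn) = (100.0000−0.0000)/(218.2931−93.1180) = 0.7989. V = [p*·100.0000 + (1−p*)·0.0000]/1.39 = 68.4331. B = V − Δ·S = -53.5182.
(2,2): S=357.8575. Δ = (V_up−V_dn)/(S_up−S_dn) = (100.0000−100.0000)/(511.7362−218.2931) = 0.0000. V = [p*·100.0000 + (1−p*)·100.0000]/1.39 = 71.9424. B = V − Δ·S = 71.9424.
(1,0): S=106.7500. Δ = (V_up−V_dn)/(S_up−S_dn) = (68.4331−0.0000)/(152.6525−65.1175) = 0.7818. V = [p*·68.4331 + (1−p*)·0.0000]/1.39 = 46.8308. B = V − Δ·S = -36.6241.
(1,1): S=250.2500. Δ = (V_up−V_dn)/(S_up−S_dn) = (71.9424−68.4331)/(357.8575−152.6525) = 0.0171. V = [p*·71.9424 + (1−p*)·68.4331]/1.39 = 51.6340. B = V − Δ·S = 47.3543.
(0,0): S=175.0000. Δ = (V_up−V_dn)/(S_up−S_dn) = (51.6340−46.8308)/(250.2500−106.7500) = 0.0335. V = [p*·51.6340 + (1−p*)·46.8308]/1.39 = 36.9782. B = V − Δ·S = 31.1207.
Check: Δ(0,0)·S0 + B(0,0) = 36.9782 = V0.

(0,0): Delta=0.0335 Bond=31.1207
(1,0): Delta=0.7818 Bond=-36.6241
(1,1): Delta=0.0171 Bond=47.3543
(2,0): Delta=0.0000 Bond=0.0000
(2,1): Delta=0.7989 Bond=-53.5182
(2,2): Delta=0.0000 Bond=71.9424
V0=36.9782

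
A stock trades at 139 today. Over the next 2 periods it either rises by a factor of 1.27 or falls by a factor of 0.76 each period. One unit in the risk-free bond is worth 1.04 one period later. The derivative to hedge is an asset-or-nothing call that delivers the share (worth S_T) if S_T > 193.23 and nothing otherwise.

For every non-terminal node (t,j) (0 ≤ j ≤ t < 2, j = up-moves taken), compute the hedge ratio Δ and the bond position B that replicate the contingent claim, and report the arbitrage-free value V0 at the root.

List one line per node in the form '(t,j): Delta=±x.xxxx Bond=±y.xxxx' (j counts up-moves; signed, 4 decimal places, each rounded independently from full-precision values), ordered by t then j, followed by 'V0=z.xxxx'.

Since d<R<u, set p* = (R−d)/(u−d) = 0.5490; price each node as the discounted p*-expectation of its children.
Payoff layer (t=2): V(2,0)=0.0000, V(2,1)=0.0000, V(2,2)=224.1931
Node (1,0) S=105.6400: V=(p*·0.0000+(1−p*)·0.0000)/1.04=0.0000; Δ=(0.0000−0.0000)/(134.1628−80.2864)=0.0000; B=V−Δ·S=0.0000
Node (1,1) S=176.5300: V=(p*·224.1931+(1−p*)·0.0000)/1.04=118.3523; Δ=(224.1931−0.0000)/(224.1931−134.1628)=2.4902; B=V−Δ·S=-321.2420
Node (0,0) S=139.0000: V=(p*·118.3523+(1−p*)·0.0000)/1.04=62.4786; Δ=(118.3523−0.0000)/(176.5300−105.6400)=1.6695; B=V−Δ·S=-169.5848
Root portfolio cost Δ·139+B reproduces V0=62.4786.

(0,0): Delta=1.6695 Bond=-169.5848
(1,0): Delta=0.0000 Bond=0.0000
(1,1): Delta=2.4902 Bond=-321.2420
V0=62.4786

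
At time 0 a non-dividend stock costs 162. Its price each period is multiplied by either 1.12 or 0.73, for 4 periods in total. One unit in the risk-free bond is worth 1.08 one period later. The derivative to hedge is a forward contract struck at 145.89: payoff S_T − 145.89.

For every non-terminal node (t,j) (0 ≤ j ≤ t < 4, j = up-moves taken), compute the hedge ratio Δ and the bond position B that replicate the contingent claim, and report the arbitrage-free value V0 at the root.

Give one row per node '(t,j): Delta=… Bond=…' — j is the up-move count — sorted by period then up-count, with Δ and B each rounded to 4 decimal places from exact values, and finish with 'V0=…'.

(0,0): Delta=1.0000 Bond=-107.2335
(1,0): Delta=1.0000 Bond=-115.8122
(1,1): Delta=1.0000 Bond=-115.8122
(2,0): Delta=1.0000 Bond=-125.0772
(2,1): Delta=1.0000 Bond=-125.0772
(2,2): Delta=1.0000 Bond=-125.0772
(3,0): Delta=1.0000 Bond=-135.0833
(3,1): Delta=1.0000 Bond=-135.0833
(3,2): Delta=1.0000 Bond=-135.0833
(3,3): Delta=1.0000 Bond=-135.0833
V0=54.7665

The replicating-portfolio and risk-neutral prices coincide; use p* = (1.08−0.73)/(1.12−0.73) = 0.8974 for the latter.
Terminal payoffs: V(4,0)=-99.8848, V(4,1)=-75.3068, V(4,2)=-37.5979, V(4,3)=20.2568, V(4,4)=109.0201
Node (3,0) S=63.0208: V=(p*·-75.3068+(1−p*)·-99.8848)/1.08=-72.0626; Δ=(-75.3068−-99.8848)/(70.5832−46.0052)=1.0000; B=V−Δ·S=-135.0833
Node (3,1) S=96.6894: V=(p*·-37.5979+(1−p*)·-75.3068)/1.08=-38.3940; Δ=(-37.5979−-75.3068)/(108.2921−70.5832)=1.0000; B=V−Δ·S=-135.0833
Node (3,2) S=148.3453: V=(p*·20.2568+(1−p*)·-37.5979)/1.08=13.2620; Δ=(20.2568−-37.5979)/(166.1468−108.2921)=1.0000; B=V−Δ·S=-135.0833
Node (3,3) S=227.5983: V=(p*·109.0201+(1−p*)·20.2568)/1.08=92.5150; Δ=(109.0201−20.2568)/(254.9101−166.1468)=1.0000; B=V−Δ·S=-135.0833
Node (2,0) S=86.3298: V=(p*·-38.3940+(1−p*)·-72.0626)/1.08=-38.7474; Δ=(-38.3940−-72.0626)/(96.6894−63.0208)=1.0000; B=V−Δ·S=-125.0772
Node (2,1) S=132.4512: V=(p*·13.2620+(1−p*)·-38.3940)/1.08=7.3740; Δ=(13.2620−-38.3940)/(148.3453−96.6894)=1.0000; B=V−Δ·S=-125.0772
Node (2,2) S=203.2128: V=(p*·92.5150+(1−p*)·13.2620)/1.08=78.1356; Δ=(92.5150−13.2620)/(227.5983−148.3453)=1.0000; B=V−Δ·S=-125.0772
Node (1,0) S=118.2600: V=(p*·7.3740+(1−p*)·-38.7474)/1.08=2.4478; Δ=(7.3740−-38.7474)/(132.4512−86.3298)=1.0000; B=V−Δ·S=-115.8122
Node (1,1) S=181.4400: V=(p*·78.1356+(1−p*)·7.3740)/1.08=65.6278; Δ=(78.1356−7.3740)/(203.2128−132.4512)=1.0000; B=V−Δ·S=-115.8122
Node (0,0) S=162.0000: V=(p*·65.6278+(1−p*)·2.4478)/1.08=54.7665; Δ=(65.6278−2.4478)/(181.4400−118.2600)=1.0000; B=V−Δ·S=-107.2335
Self-financing check: at every node Δ·S+B equals the discounted successor values.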